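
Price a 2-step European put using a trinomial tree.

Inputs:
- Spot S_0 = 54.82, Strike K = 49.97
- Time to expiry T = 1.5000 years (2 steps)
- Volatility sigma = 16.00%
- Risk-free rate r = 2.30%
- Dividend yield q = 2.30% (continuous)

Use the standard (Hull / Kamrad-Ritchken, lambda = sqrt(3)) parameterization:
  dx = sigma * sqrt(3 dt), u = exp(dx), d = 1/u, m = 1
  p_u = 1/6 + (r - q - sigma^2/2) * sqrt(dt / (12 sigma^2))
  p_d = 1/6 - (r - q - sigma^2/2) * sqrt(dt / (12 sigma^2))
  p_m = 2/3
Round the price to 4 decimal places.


dt = T/N = 0.750000; dx = sigma*sqrt(3*dt) = 0.240000
u = exp(dx) = 1.271249; d = 1/u = 0.786628
p_u = 0.146667, p_m = 0.666667, p_d = 0.186667
Discount per step: exp(-r*dt) = 0.982898
Stock lattice S(k, j) with j the centered position index:
  k=0: S(0,+0) = 54.8200
  k=1: S(1,-1) = 43.1229; S(1,+0) = 54.8200; S(1,+1) = 69.6899
  k=2: S(2,-2) = 33.9217; S(2,-1) = 43.1229; S(2,+0) = 54.8200; S(2,+1) = 69.6899; S(2,+2) = 88.5932
Terminal payoffs V(N, j) = max(K - S_T, 0):
  V(2,-2) = 16.048294; V(2,-1) = 6.847061; V(2,+0) = 0.000000; V(2,+1) = 0.000000; V(2,+2) = 0.000000
Backward induction: V(k, j) = exp(-r*dt) * [p_u * V(k+1, j+1) + p_m * V(k+1, j) + p_d * V(k+1, j-1)]
  V(1,-1) = exp(-r*dt) * [p_u*0.000000 + p_m*6.847061 + p_d*16.048294] = 7.431090
  V(1,+0) = exp(-r*dt) * [p_u*0.000000 + p_m*0.000000 + p_d*6.847061] = 1.256260
  V(1,+1) = exp(-r*dt) * [p_u*0.000000 + p_m*0.000000 + p_d*0.000000] = 0.000000
  V(0,+0) = exp(-r*dt) * [p_u*0.000000 + p_m*1.256260 + p_d*7.431090] = 2.186597

Answer: Price = V(0,0) = 2.1866


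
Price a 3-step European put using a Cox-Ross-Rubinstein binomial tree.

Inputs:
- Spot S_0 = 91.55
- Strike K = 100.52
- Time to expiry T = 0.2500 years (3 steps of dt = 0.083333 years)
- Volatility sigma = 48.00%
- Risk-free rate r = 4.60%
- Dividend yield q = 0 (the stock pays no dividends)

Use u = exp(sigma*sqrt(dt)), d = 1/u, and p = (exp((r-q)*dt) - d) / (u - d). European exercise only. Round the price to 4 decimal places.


dt = T/N = 0.083333
u = exp(sigma*sqrt(dt)) = 1.148623; d = 1/u = 0.870607
p = (exp((r-q)*dt) - d) / (u - d) = 0.479229
Discount per step: exp(-r*dt) = 0.996174
Stock lattice S(k, i) with i counting down-moves:
  k=0: S(0,0) = 91.5500
  k=1: S(1,0) = 105.1565; S(1,1) = 79.7041
  k=2: S(2,0) = 120.7852; S(2,1) = 91.5500; S(2,2) = 69.3910
  k=3: S(3,0) = 138.7366; S(3,1) = 105.1565; S(3,2) = 79.7041; S(3,3) = 60.4123
Terminal payoffs V(N, i) = max(K - S_T, 0):
  V(3,0) = 0.000000; V(3,1) = 0.000000; V(3,2) = 20.815886; V(3,3) = 40.107679
Backward induction: V(k, i) = exp(-r*dt) * [p * V(k+1, i) + (1-p) * V(k+1, i+1)].
  V(2,0) = exp(-r*dt) * [p*0.000000 + (1-p)*0.000000] = 0.000000
  V(2,1) = exp(-r*dt) * [p*0.000000 + (1-p)*20.815886] = 10.798836
  V(2,2) = exp(-r*dt) * [p*20.815886 + (1-p)*40.107679] = 30.744413
  V(1,0) = exp(-r*dt) * [p*0.000000 + (1-p)*10.798836] = 5.602205
  V(1,1) = exp(-r*dt) * [p*10.798836 + (1-p)*30.744413] = 21.104858
  V(0,0) = exp(-r*dt) * [p*5.602205 + (1-p)*21.104858] = 13.623215

Answer: Price = V(0,0) = 13.6232


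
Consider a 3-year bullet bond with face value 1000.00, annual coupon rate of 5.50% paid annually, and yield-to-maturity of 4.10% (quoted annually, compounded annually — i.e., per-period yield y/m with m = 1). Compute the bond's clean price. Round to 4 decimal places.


Answer: Price = 1038.7777

Derivation:
Coupon per period c = face * coupon_rate / m = 55.000000
Periods per year m = 1; per-period yield y/m = 0.041000
Number of cashflows N = 3
Cashflows (t years, CF_t, discount factor 1/(1+y/m)^(m*t), PV):
  t = 1.0000: CF_t = 55.000000, DF = 0.960615, PV = 52.833814
  t = 2.0000: CF_t = 55.000000, DF = 0.922781, PV = 50.752943
  t = 3.0000: CF_t = 1055.000000, DF = 0.886437, PV = 935.190898
Price P = sum_t PV_t = 1038.777654


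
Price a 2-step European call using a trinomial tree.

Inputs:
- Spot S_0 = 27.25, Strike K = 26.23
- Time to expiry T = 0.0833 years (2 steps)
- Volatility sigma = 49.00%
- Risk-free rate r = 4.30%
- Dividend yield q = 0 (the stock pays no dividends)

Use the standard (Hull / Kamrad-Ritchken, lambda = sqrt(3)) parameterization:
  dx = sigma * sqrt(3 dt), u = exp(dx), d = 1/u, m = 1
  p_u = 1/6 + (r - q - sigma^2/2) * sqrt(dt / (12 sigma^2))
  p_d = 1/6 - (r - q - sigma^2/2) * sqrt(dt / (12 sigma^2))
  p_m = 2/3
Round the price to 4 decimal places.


dt = T/N = 0.041650; dx = sigma*sqrt(3*dt) = 0.173207
u = exp(dx) = 1.189112; d = 1/u = 0.840964
p_u = 0.157403, p_m = 0.666667, p_d = 0.175931
Discount per step: exp(-r*dt) = 0.998211
Stock lattice S(k, j) with j the centered position index:
  k=0: S(0,+0) = 27.2500
  k=1: S(1,-1) = 22.9163; S(1,+0) = 27.2500; S(1,+1) = 32.4033
  k=2: S(2,-2) = 19.2718; S(2,-1) = 22.9163; S(2,+0) = 27.2500; S(2,+1) = 32.4033; S(2,+2) = 38.5311
Terminal payoffs V(N, j) = max(S_T - K, 0):
  V(2,-2) = 0.000000; V(2,-1) = 0.000000; V(2,+0) = 1.020000; V(2,+1) = 6.173292; V(2,+2) = 12.301132
Backward induction: V(k, j) = exp(-r*dt) * [p_u * V(k+1, j+1) + p_m * V(k+1, j) + p_d * V(k+1, j-1)]
  V(1,-1) = exp(-r*dt) * [p_u*1.020000 + p_m*0.000000 + p_d*0.000000] = 0.160264
  V(1,+0) = exp(-r*dt) * [p_u*6.173292 + p_m*1.020000 + p_d*0.000000] = 1.648738
  V(1,+1) = exp(-r*dt) * [p_u*12.301132 + p_m*6.173292 + p_d*1.020000] = 6.220060
  V(0,+0) = exp(-r*dt) * [p_u*6.220060 + p_m*1.648738 + p_d*0.160264] = 2.102639

Answer: Price = V(0,0) = 2.1026


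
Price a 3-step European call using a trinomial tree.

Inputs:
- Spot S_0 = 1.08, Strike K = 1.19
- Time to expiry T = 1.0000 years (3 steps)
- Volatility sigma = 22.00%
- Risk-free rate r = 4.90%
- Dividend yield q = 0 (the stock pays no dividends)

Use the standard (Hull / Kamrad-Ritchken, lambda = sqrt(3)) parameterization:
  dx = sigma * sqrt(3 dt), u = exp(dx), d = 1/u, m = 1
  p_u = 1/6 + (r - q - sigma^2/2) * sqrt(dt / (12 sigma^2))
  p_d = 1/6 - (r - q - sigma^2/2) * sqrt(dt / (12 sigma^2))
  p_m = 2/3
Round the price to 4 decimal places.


Answer: Price = V(0,0) = 0.0763

Derivation:
dt = T/N = 0.333333; dx = sigma*sqrt(3*dt) = 0.220000
u = exp(dx) = 1.246077; d = 1/u = 0.802519
p_u = 0.185455, p_m = 0.666667, p_d = 0.147879
Discount per step: exp(-r*dt) = 0.983799
Stock lattice S(k, j) with j the centered position index:
  k=0: S(0,+0) = 1.0800
  k=1: S(1,-1) = 0.8667; S(1,+0) = 1.0800; S(1,+1) = 1.3458
  k=2: S(2,-2) = 0.6956; S(2,-1) = 0.8667; S(2,+0) = 1.0800; S(2,+1) = 1.3458; S(2,+2) = 1.6769
  k=3: S(3,-3) = 0.5582; S(3,-2) = 0.6956; S(3,-1) = 0.8667; S(3,+0) = 1.0800; S(3,+1) = 1.3458; S(3,+2) = 1.6769; S(3,+3) = 2.0896
Terminal payoffs V(N, j) = max(S_T - K, 0):
  V(3,-3) = 0.000000; V(3,-2) = 0.000000; V(3,-1) = 0.000000; V(3,+0) = 0.000000; V(3,+1) = 0.155763; V(3,+2) = 0.486924; V(3,+3) = 0.899576
Backward induction: V(k, j) = exp(-r*dt) * [p_u * V(k+1, j+1) + p_m * V(k+1, j) + p_d * V(k+1, j-1)]
  V(2,-2) = exp(-r*dt) * [p_u*0.000000 + p_m*0.000000 + p_d*0.000000] = 0.000000
  V(2,-1) = exp(-r*dt) * [p_u*0.000000 + p_m*0.000000 + p_d*0.000000] = 0.000000
  V(2,+0) = exp(-r*dt) * [p_u*0.155763 + p_m*0.000000 + p_d*0.000000] = 0.028419
  V(2,+1) = exp(-r*dt) * [p_u*0.486924 + p_m*0.155763 + p_d*0.000000] = 0.190999
  V(2,+2) = exp(-r*dt) * [p_u*0.899576 + p_m*0.486924 + p_d*0.155763] = 0.506145
  V(1,-1) = exp(-r*dt) * [p_u*0.028419 + p_m*0.000000 + p_d*0.000000] = 0.005185
  V(1,+0) = exp(-r*dt) * [p_u*0.190999 + p_m*0.028419 + p_d*0.000000] = 0.053487
  V(1,+1) = exp(-r*dt) * [p_u*0.506145 + p_m*0.190999 + p_d*0.028419] = 0.221750
  V(0,+0) = exp(-r*dt) * [p_u*0.221750 + p_m*0.053487 + p_d*0.005185] = 0.076293


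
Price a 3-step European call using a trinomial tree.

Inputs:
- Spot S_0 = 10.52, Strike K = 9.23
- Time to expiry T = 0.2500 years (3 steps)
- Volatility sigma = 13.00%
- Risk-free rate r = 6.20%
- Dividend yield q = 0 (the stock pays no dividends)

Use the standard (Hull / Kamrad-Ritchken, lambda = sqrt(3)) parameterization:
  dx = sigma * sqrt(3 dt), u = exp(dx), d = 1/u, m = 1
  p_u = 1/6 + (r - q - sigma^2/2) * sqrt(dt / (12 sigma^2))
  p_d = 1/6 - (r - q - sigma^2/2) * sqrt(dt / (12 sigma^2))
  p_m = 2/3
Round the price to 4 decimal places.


dt = T/N = 0.083333; dx = sigma*sqrt(3*dt) = 0.065000
u = exp(dx) = 1.067159; d = 1/u = 0.937067
p_u = 0.200994, p_m = 0.666667, p_d = 0.132340
Discount per step: exp(-r*dt) = 0.994847
Stock lattice S(k, j) with j the centered position index:
  k=0: S(0,+0) = 10.5200
  k=1: S(1,-1) = 9.8579; S(1,+0) = 10.5200; S(1,+1) = 11.2265
  k=2: S(2,-2) = 9.2376; S(2,-1) = 9.8579; S(2,+0) = 10.5200; S(2,+1) = 11.2265; S(2,+2) = 11.9805
  k=3: S(3,-3) = 8.6562; S(3,-2) = 9.2376; S(3,-1) = 9.8579; S(3,+0) = 10.5200; S(3,+1) = 11.2265; S(3,+2) = 11.9805; S(3,+3) = 12.7851
Terminal payoffs V(N, j) = max(S_T - K, 0):
  V(3,-3) = 0.000000; V(3,-2) = 0.007564; V(3,-1) = 0.627950; V(3,+0) = 1.290000; V(3,+1) = 1.996513; V(3,+2) = 2.750475; V(3,+3) = 3.555072
Backward induction: V(k, j) = exp(-r*dt) * [p_u * V(k+1, j+1) + p_m * V(k+1, j) + p_d * V(k+1, j-1)]
  V(2,-2) = exp(-r*dt) * [p_u*0.627950 + p_m*0.007564 + p_d*0.000000] = 0.130580
  V(2,-1) = exp(-r*dt) * [p_u*1.290000 + p_m*0.627950 + p_d*0.007564] = 0.675417
  V(2,+0) = exp(-r*dt) * [p_u*1.996513 + p_m*1.290000 + p_d*0.627950] = 1.337461
  V(2,+1) = exp(-r*dt) * [p_u*2.750475 + p_m*1.996513 + p_d*1.290000] = 2.043967
  V(2,+2) = exp(-r*dt) * [p_u*3.555072 + p_m*2.750475 + p_d*1.996513] = 2.797921
  V(1,-1) = exp(-r*dt) * [p_u*1.337461 + p_m*0.675417 + p_d*0.130580] = 0.732585
  V(1,+0) = exp(-r*dt) * [p_u*2.043967 + p_m*1.337461 + p_d*0.675417] = 1.384677
  V(1,+1) = exp(-r*dt) * [p_u*2.797921 + p_m*2.043967 + p_d*1.337461] = 2.091176
  V(0,+0) = exp(-r*dt) * [p_u*2.091176 + p_m*1.384677 + p_d*0.732585] = 1.432958

Answer: Price = V(0,0) = 1.4330


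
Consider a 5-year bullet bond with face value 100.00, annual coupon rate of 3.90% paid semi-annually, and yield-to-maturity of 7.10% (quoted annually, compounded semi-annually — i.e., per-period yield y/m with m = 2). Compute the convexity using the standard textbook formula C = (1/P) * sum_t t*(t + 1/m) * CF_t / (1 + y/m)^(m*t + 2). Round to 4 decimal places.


Answer: Convexity = 22.6280

Derivation:
Coupon per period c = face * coupon_rate / m = 1.950000
Periods per year m = 2; per-period yield y/m = 0.035500
Number of cashflows N = 10
Cashflows (t years, CF_t, discount factor 1/(1+y/m)^(m*t), PV):
  t = 0.5000: CF_t = 1.950000, DF = 0.965717, PV = 1.883148
  t = 1.0000: CF_t = 1.950000, DF = 0.932609, PV = 1.818588
  t = 1.5000: CF_t = 1.950000, DF = 0.900637, PV = 1.756242
  t = 2.0000: CF_t = 1.950000, DF = 0.869760, PV = 1.696033
  t = 2.5000: CF_t = 1.950000, DF = 0.839942, PV = 1.637888
  t = 3.0000: CF_t = 1.950000, DF = 0.811147, PV = 1.581736
  t = 3.5000: CF_t = 1.950000, DF = 0.783338, PV = 1.527509
  t = 4.0000: CF_t = 1.950000, DF = 0.756483, PV = 1.475142
  t = 4.5000: CF_t = 1.950000, DF = 0.730549, PV = 1.424570
  t = 5.0000: CF_t = 101.950000, DF = 0.705503, PV = 71.926048
Price P = sum_t PV_t = 86.726903
Convexity numerator sum_t t*(t + 1/m) * CF_t / (1+y/m)^(m*t + 2):
  t = 0.5000: term = 0.878121
  t = 1.0000: term = 2.544049
  t = 1.5000: term = 4.913663
  t = 2.0000: term = 7.908680
  t = 2.5000: term = 11.456320
  t = 3.0000: term = 15.488989
  t = 3.5000: term = 19.943975
  t = 4.0000: term = 24.763161
  t = 4.5000: term = 29.892759
  t = 5.0000: term = 1844.670001
Convexity = (1/P) * sum = 1962.459718 / 86.726903 = 22.628039


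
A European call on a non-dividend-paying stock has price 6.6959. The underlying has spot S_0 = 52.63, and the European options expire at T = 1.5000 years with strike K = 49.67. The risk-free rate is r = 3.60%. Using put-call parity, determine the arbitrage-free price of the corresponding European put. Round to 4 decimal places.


Put-call parity: C - P = S_0 * exp(-qT) - K * exp(-rT).
S_0 * exp(-qT) = 52.6300 * 1.00000000 = 52.63000000
K * exp(-rT) = 49.6700 * 0.94743211 = 47.05895273
P = C - S*exp(-qT) + K*exp(-rT)
P = 6.6959 - 52.63000000 + 47.05895273 = 1.1249

Answer: Put price = 1.1249


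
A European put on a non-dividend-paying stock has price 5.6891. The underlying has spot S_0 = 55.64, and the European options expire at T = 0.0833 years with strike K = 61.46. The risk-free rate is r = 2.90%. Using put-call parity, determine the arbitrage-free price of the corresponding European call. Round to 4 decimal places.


Answer: Call price = 0.0174

Derivation:
Put-call parity: C - P = S_0 * exp(-qT) - K * exp(-rT).
S_0 * exp(-qT) = 55.6400 * 1.00000000 = 55.64000000
K * exp(-rT) = 61.4600 * 0.99758722 = 61.31171026
C = P + S*exp(-qT) - K*exp(-rT)
C = 5.6891 + 55.64000000 - 61.31171026 = 0.0174


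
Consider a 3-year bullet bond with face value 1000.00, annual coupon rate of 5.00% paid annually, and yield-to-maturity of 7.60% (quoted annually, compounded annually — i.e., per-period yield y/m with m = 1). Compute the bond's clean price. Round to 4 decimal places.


Answer: Price = 932.5089

Derivation:
Coupon per period c = face * coupon_rate / m = 50.000000
Periods per year m = 1; per-period yield y/m = 0.076000
Number of cashflows N = 3
Cashflows (t years, CF_t, discount factor 1/(1+y/m)^(m*t), PV):
  t = 1.0000: CF_t = 50.000000, DF = 0.929368, PV = 46.468401
  t = 2.0000: CF_t = 50.000000, DF = 0.863725, PV = 43.186247
  t = 3.0000: CF_t = 1050.000000, DF = 0.802718, PV = 842.854258
Price P = sum_t PV_t = 932.508906


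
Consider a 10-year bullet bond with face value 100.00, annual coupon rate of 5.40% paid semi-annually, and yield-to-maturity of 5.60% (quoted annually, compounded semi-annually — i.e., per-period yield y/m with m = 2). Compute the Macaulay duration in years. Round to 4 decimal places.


Coupon per period c = face * coupon_rate / m = 2.700000
Periods per year m = 2; per-period yield y/m = 0.028000
Number of cashflows N = 20
Cashflows (t years, CF_t, discount factor 1/(1+y/m)^(m*t), PV):
  t = 0.5000: CF_t = 2.700000, DF = 0.972763, PV = 2.626459
  t = 1.0000: CF_t = 2.700000, DF = 0.946267, PV = 2.554921
  t = 1.5000: CF_t = 2.700000, DF = 0.920493, PV = 2.485332
  t = 2.0000: CF_t = 2.700000, DF = 0.895422, PV = 2.417638
  t = 2.5000: CF_t = 2.700000, DF = 0.871033, PV = 2.351788
  t = 3.0000: CF_t = 2.700000, DF = 0.847308, PV = 2.287732
  t = 3.5000: CF_t = 2.700000, DF = 0.824230, PV = 2.225420
  t = 4.0000: CF_t = 2.700000, DF = 0.801780, PV = 2.164805
  t = 4.5000: CF_t = 2.700000, DF = 0.779941, PV = 2.105842
  t = 5.0000: CF_t = 2.700000, DF = 0.758698, PV = 2.048484
  t = 5.5000: CF_t = 2.700000, DF = 0.738033, PV = 1.992689
  t = 6.0000: CF_t = 2.700000, DF = 0.717931, PV = 1.938413
  t = 6.5000: CF_t = 2.700000, DF = 0.698376, PV = 1.885616
  t = 7.0000: CF_t = 2.700000, DF = 0.679354, PV = 1.834257
  t = 7.5000: CF_t = 2.700000, DF = 0.660851, PV = 1.784297
  t = 8.0000: CF_t = 2.700000, DF = 0.642851, PV = 1.735697
  t = 8.5000: CF_t = 2.700000, DF = 0.625341, PV = 1.688421
  t = 9.0000: CF_t = 2.700000, DF = 0.608309, PV = 1.642433
  t = 9.5000: CF_t = 2.700000, DF = 0.591740, PV = 1.597698
  t = 10.0000: CF_t = 102.700000, DF = 0.575622, PV = 59.116423
Price P = sum_t PV_t = 98.484366
Macaulay numerator sum_t t * PV_t:
  t * PV_t at t = 0.5000: 1.313230
  t * PV_t at t = 1.0000: 2.554921
  t * PV_t at t = 1.5000: 3.727998
  t * PV_t at t = 2.0000: 4.835276
  t * PV_t at t = 2.5000: 5.879470
  t * PV_t at t = 3.0000: 6.863195
  t * PV_t at t = 3.5000: 7.788970
  t * PV_t at t = 4.0000: 8.659221
  t * PV_t at t = 4.5000: 9.476288
  t * PV_t at t = 5.0000: 10.242421
  t * PV_t at t = 5.5000: 10.959789
  t * PV_t at t = 6.0000: 11.630480
  t * PV_t at t = 6.5000: 12.256505
  t * PV_t at t = 7.0000: 12.839798
  t * PV_t at t = 7.5000: 13.382224
  t * PV_t at t = 8.0000: 13.885577
  t * PV_t at t = 8.5000: 14.351581
  t * PV_t at t = 9.0000: 14.781898
  t * PV_t at t = 9.5000: 15.178127
  t * PV_t at t = 10.0000: 591.164233
Macaulay duration D = (sum_t t * PV_t) / P = 771.771203 / 98.484366 = 7.836484

Answer: Macaulay duration = 7.8365 years


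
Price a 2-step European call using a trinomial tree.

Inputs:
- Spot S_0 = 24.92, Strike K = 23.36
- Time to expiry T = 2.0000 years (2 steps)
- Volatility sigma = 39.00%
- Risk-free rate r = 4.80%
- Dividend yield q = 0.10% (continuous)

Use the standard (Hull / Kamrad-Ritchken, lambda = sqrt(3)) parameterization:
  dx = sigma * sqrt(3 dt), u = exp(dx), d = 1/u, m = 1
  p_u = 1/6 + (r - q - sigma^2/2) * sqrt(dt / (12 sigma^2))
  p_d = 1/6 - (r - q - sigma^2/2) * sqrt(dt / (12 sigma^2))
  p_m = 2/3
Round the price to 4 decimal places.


dt = T/N = 1.000000; dx = sigma*sqrt(3*dt) = 0.675500
u = exp(dx) = 1.965015; d = 1/u = 0.508902
p_u = 0.145164, p_m = 0.666667, p_d = 0.188169
Discount per step: exp(-r*dt) = 0.953134
Stock lattice S(k, j) with j the centered position index:
  k=0: S(0,+0) = 24.9200
  k=1: S(1,-1) = 12.6818; S(1,+0) = 24.9200; S(1,+1) = 48.9682
  k=2: S(2,-2) = 6.4538; S(2,-1) = 12.6818; S(2,+0) = 24.9200; S(2,+1) = 48.9682; S(2,+2) = 96.2232
Terminal payoffs V(N, j) = max(S_T - K, 0):
  V(2,-2) = 0.000000; V(2,-1) = 0.000000; V(2,+0) = 1.560000; V(2,+1) = 25.608171; V(2,+2) = 72.863184
Backward induction: V(k, j) = exp(-r*dt) * [p_u * V(k+1, j+1) + p_m * V(k+1, j) + p_d * V(k+1, j-1)]
  V(1,-1) = exp(-r*dt) * [p_u*1.560000 + p_m*0.000000 + p_d*0.000000] = 0.215843
  V(1,+0) = exp(-r*dt) * [p_u*25.608171 + p_m*1.560000 + p_d*0.000000] = 4.534426
  V(1,+1) = exp(-r*dt) * [p_u*72.863184 + p_m*25.608171 + p_d*1.560000] = 26.633202
  V(0,+0) = exp(-r*dt) * [p_u*26.633202 + p_m*4.534426 + p_d*0.215843] = 6.604978

Answer: Price = V(0,0) = 6.6050


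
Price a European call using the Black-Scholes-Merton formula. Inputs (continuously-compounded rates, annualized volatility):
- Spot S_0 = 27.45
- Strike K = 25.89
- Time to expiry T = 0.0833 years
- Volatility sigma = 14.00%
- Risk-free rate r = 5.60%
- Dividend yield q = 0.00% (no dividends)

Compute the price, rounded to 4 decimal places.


Answer: Price = 1.7077

Derivation:
d1 = (ln(S/K) + (r - q + 0.5*sigma^2) * T) / (sigma * sqrt(T)) = 1.58367136
d2 = d1 - sigma * sqrt(T) = 1.54326493
exp(-rT) = 0.99534606; exp(-qT) = 1.00000000
C = S_0 * exp(-qT) * N(d1) - K * exp(-rT) * N(d2)
N(d1) = 0.94336574; N(d2) = 0.93861675
C = 27.4500 * 1.00000000 * 0.94336574 - 25.8900 * 0.99534606 * 0.93861675 = 1.7077


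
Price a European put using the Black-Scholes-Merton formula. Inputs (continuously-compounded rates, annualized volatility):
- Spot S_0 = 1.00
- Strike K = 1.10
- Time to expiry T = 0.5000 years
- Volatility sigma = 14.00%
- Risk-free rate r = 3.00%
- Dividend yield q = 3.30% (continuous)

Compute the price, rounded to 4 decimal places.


Answer: Price = 0.1089

Derivation:
d1 = (ln(S/K) + (r - q + 0.5*sigma^2) * T) / (sigma * sqrt(T)) = -0.92843302
d2 = d1 - sigma * sqrt(T) = -1.02742797
exp(-rT) = 0.98511194; exp(-qT) = 0.98363538
P = K * exp(-rT) * N(-d2) - S_0 * exp(-qT) * N(-d1)
N(-d1) = 0.82340850; N(-d2) = 0.84789051
P = 1.1000 * 0.98511194 * 0.84789051 - 1.0000 * 0.98363538 * 0.82340850 = 0.1089


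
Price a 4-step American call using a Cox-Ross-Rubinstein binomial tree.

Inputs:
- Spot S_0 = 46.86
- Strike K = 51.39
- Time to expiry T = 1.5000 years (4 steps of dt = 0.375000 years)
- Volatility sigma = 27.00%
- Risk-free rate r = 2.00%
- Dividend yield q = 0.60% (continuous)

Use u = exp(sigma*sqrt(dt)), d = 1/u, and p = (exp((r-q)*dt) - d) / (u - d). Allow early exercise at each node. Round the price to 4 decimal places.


Answer: Price = V(0,0) = 4.9563

Derivation:
dt = T/N = 0.375000
u = exp(sigma*sqrt(dt)) = 1.179795; d = 1/u = 0.847605
p = (exp((r-q)*dt) - d) / (u - d) = 0.474605
Discount per step: exp(-r*dt) = 0.992528
Stock lattice S(k, i) with i counting down-moves:
  k=0: S(0,0) = 46.8600
  k=1: S(1,0) = 55.2852; S(1,1) = 39.7188
  k=2: S(2,0) = 65.2252; S(2,1) = 46.8600; S(2,2) = 33.6658
  k=3: S(3,0) = 76.9523; S(3,1) = 55.2852; S(3,2) = 39.7188; S(3,3) = 28.5353
  k=4: S(4,0) = 90.7880; S(4,1) = 65.2252; S(4,2) = 46.8600; S(4,3) = 33.6658; S(4,4) = 24.1867
Terminal payoffs V(N, i) = max(S_T - K, 0):
  V(4,0) = 39.397959; V(4,1) = 13.835177; V(4,2) = 0.000000; V(4,3) = 0.000000; V(4,4) = 0.000000
Backward induction: V(k, i) = exp(-r*dt) * [p * V(k+1, i) + (1-p) * V(k+1, i+1)]; then take max(V_cont, immediate exercise) for American.
  V(3,0) = exp(-r*dt) * [p*39.397959 + (1-p)*13.835177] = 25.773363; exercise = 25.562327; V(3,0) = max -> 25.773363
  V(3,1) = exp(-r*dt) * [p*13.835177 + (1-p)*0.000000] = 6.517175; exercise = 3.895186; V(3,1) = max -> 6.517175
  V(3,2) = exp(-r*dt) * [p*0.000000 + (1-p)*0.000000] = 0.000000; exercise = 0.000000; V(3,2) = max -> 0.000000
  V(3,3) = exp(-r*dt) * [p*0.000000 + (1-p)*0.000000] = 0.000000; exercise = 0.000000; V(3,3) = max -> 0.000000
  V(2,0) = exp(-r*dt) * [p*25.773363 + (1-p)*6.517175] = 15.539267; exercise = 13.835177; V(2,0) = max -> 15.539267
  V(2,1) = exp(-r*dt) * [p*6.517175 + (1-p)*0.000000] = 3.069970; exercise = 0.000000; V(2,1) = max -> 3.069970
  V(2,2) = exp(-r*dt) * [p*0.000000 + (1-p)*0.000000] = 0.000000; exercise = 0.000000; V(2,2) = max -> 0.000000
  V(1,0) = exp(-r*dt) * [p*15.539267 + (1-p)*3.069970] = 8.920797; exercise = 3.895186; V(1,0) = max -> 8.920797
  V(1,1) = exp(-r*dt) * [p*3.069970 + (1-p)*0.000000] = 1.446135; exercise = 0.000000; V(1,1) = max -> 1.446135
  V(0,0) = exp(-r*dt) * [p*8.920797 + (1-p)*1.446135] = 4.956331; exercise = 0.000000; V(0,0) = max -> 4.956331


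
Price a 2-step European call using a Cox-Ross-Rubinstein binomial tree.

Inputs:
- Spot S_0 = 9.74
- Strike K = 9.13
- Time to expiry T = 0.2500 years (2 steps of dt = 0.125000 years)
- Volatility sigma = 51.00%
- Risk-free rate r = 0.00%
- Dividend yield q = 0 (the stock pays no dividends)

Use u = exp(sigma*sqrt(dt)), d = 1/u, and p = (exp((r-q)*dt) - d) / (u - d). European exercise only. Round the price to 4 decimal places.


dt = T/N = 0.125000
u = exp(sigma*sqrt(dt)) = 1.197591; d = 1/u = 0.835009
p = (exp((r-q)*dt) - d) / (u - d) = 0.455044
Discount per step: exp(-r*dt) = 1.000000
Stock lattice S(k, i) with i counting down-moves:
  k=0: S(0,0) = 9.7400
  k=1: S(1,0) = 11.6645; S(1,1) = 8.1330
  k=2: S(2,0) = 13.9693; S(2,1) = 9.7400; S(2,2) = 6.7911
Terminal payoffs V(N, i) = max(S_T - K, 0):
  V(2,0) = 4.839349; V(2,1) = 0.610000; V(2,2) = 0.000000
Backward induction: V(k, i) = exp(-r*dt) * [p * V(k+1, i) + (1-p) * V(k+1, i+1)].
  V(1,0) = exp(-r*dt) * [p*4.839349 + (1-p)*0.610000] = 2.534539
  V(1,1) = exp(-r*dt) * [p*0.610000 + (1-p)*0.000000] = 0.277577
  V(0,0) = exp(-r*dt) * [p*2.534539 + (1-p)*0.277577] = 1.304593

Answer: Price = V(0,0) = 1.3046


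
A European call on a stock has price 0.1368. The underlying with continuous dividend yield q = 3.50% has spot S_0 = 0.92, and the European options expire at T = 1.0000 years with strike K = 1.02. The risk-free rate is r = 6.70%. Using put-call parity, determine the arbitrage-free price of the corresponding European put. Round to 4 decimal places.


Put-call parity: C - P = S_0 * exp(-qT) - K * exp(-rT).
S_0 * exp(-qT) = 0.9200 * 0.96560542 = 0.88835698
K * exp(-rT) = 1.0200 * 0.93519520 = 0.95389911
P = C - S*exp(-qT) + K*exp(-rT)
P = 0.1368 - 0.88835698 + 0.95389911 = 0.2023

Answer: Put price = 0.2023


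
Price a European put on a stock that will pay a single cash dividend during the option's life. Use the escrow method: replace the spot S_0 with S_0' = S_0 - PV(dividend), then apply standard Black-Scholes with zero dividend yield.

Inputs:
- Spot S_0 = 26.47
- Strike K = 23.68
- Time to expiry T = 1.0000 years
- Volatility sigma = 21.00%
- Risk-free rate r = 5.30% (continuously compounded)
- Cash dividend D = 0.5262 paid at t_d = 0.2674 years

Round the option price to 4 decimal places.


PV(D) = D * exp(-r * t_d) = 0.5262 * 0.98592775 = 0.51879518
S_0' = S_0 - PV(D) = 26.4700 - 0.51879518 = 25.95120482
d1 = (ln(S_0'/K) + (r + sigma^2/2)*T) / (sigma*sqrt(T)) = 0.79351060
d2 = d1 - sigma*sqrt(T) = 0.58351060
exp(-rT) = 0.94838001
N(-d1) = 0.21374020; N(-d2) = 0.27977481
P = K * exp(-rT) * N(-d2) - S_0' * N(-d1) = 23.6800 * 0.94838001 * 0.27977481 - 25.95120482 * 0.21374020 = 0.7363

Answer: Price = 0.7363


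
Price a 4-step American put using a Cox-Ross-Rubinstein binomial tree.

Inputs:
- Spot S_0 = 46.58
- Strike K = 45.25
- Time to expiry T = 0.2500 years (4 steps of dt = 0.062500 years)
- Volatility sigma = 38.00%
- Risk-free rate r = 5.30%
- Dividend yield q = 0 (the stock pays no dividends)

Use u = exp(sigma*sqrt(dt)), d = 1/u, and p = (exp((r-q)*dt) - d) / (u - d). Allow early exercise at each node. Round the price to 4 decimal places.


Answer: Price = V(0,0) = 2.5901

Derivation:
dt = T/N = 0.062500
u = exp(sigma*sqrt(dt)) = 1.099659; d = 1/u = 0.909373
p = (exp((r-q)*dt) - d) / (u - d) = 0.493705
Discount per step: exp(-r*dt) = 0.996693
Stock lattice S(k, i) with i counting down-moves:
  k=0: S(0,0) = 46.5800
  k=1: S(1,0) = 51.2221; S(1,1) = 42.3586
  k=2: S(2,0) = 56.3268; S(2,1) = 46.5800; S(2,2) = 38.5198
  k=3: S(3,0) = 61.9403; S(3,1) = 51.2221; S(3,2) = 42.3586; S(3,3) = 35.0288
  k=4: S(4,0) = 68.1132; S(4,1) = 56.3268; S(4,2) = 46.5800; S(4,3) = 38.5198; S(4,4) = 31.8543
Terminal payoffs V(N, i) = max(K - S_T, 0):
  V(4,0) = 0.000000; V(4,1) = 0.000000; V(4,2) = 0.000000; V(4,3) = 6.730244; V(4,4) = 13.395736
Backward induction: V(k, i) = exp(-r*dt) * [p * V(k+1, i) + (1-p) * V(k+1, i+1)]; then take max(V_cont, immediate exercise) for American.
  V(3,0) = exp(-r*dt) * [p*0.000000 + (1-p)*0.000000] = 0.000000; exercise = 0.000000; V(3,0) = max -> 0.000000
  V(3,1) = exp(-r*dt) * [p*0.000000 + (1-p)*0.000000] = 0.000000; exercise = 0.000000; V(3,1) = max -> 0.000000
  V(3,2) = exp(-r*dt) * [p*0.000000 + (1-p)*6.730244] = 3.396222; exercise = 2.891409; V(3,2) = max -> 3.396222
  V(3,3) = exp(-r*dt) * [p*6.730244 + (1-p)*13.395736] = 10.071533; exercise = 10.221176; V(3,3) = max -> 10.221176
  V(2,0) = exp(-r*dt) * [p*0.000000 + (1-p)*0.000000] = 0.000000; exercise = 0.000000; V(2,0) = max -> 0.000000
  V(2,1) = exp(-r*dt) * [p*0.000000 + (1-p)*3.396222] = 1.713805; exercise = 0.000000; V(2,1) = max -> 1.713805
  V(2,2) = exp(-r*dt) * [p*3.396222 + (1-p)*10.221176] = 6.829005; exercise = 6.730244; V(2,2) = max -> 6.829005
  V(1,0) = exp(-r*dt) * [p*0.000000 + (1-p)*1.713805] = 0.864822; exercise = 0.000000; V(1,0) = max -> 0.864822
  V(1,1) = exp(-r*dt) * [p*1.713805 + (1-p)*6.829005] = 4.289375; exercise = 2.891409; V(1,1) = max -> 4.289375
  V(0,0) = exp(-r*dt) * [p*0.864822 + (1-p)*4.289375] = 2.590063; exercise = 0.000000; V(0,0) = max -> 2.590063


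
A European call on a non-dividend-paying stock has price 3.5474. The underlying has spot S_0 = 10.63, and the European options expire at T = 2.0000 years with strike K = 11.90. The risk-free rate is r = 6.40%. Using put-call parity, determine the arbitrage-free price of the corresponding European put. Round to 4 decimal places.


Answer: Put price = 3.3877

Derivation:
Put-call parity: C - P = S_0 * exp(-qT) - K * exp(-rT).
S_0 * exp(-qT) = 10.6300 * 1.00000000 = 10.63000000
K * exp(-rT) = 11.9000 * 0.87985338 = 10.47025521
P = C - S*exp(-qT) + K*exp(-rT)
P = 3.5474 - 10.63000000 + 10.47025521 = 3.3877


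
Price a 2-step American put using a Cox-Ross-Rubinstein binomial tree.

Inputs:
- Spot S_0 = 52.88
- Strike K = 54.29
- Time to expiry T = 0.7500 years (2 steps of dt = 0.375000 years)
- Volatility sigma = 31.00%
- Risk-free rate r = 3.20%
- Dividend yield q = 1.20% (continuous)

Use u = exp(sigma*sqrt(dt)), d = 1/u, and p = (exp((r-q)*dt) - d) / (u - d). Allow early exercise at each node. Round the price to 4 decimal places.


dt = T/N = 0.375000
u = exp(sigma*sqrt(dt)) = 1.209051; d = 1/u = 0.827095
p = (exp((r-q)*dt) - d) / (u - d) = 0.472393
Discount per step: exp(-r*dt) = 0.988072
Stock lattice S(k, i) with i counting down-moves:
  k=0: S(0,0) = 52.8800
  k=1: S(1,0) = 63.9346; S(1,1) = 43.7368
  k=2: S(2,0) = 77.3002; S(2,1) = 52.8800; S(2,2) = 36.1745
Terminal payoffs V(N, i) = max(K - S_T, 0):
  V(2,0) = 0.000000; V(2,1) = 1.410000; V(2,2) = 18.115506
Backward induction: V(k, i) = exp(-r*dt) * [p * V(k+1, i) + (1-p) * V(k+1, i+1)]; then take max(V_cont, immediate exercise) for American.
  V(1,0) = exp(-r*dt) * [p*0.000000 + (1-p)*1.410000] = 0.735052; exercise = 0.000000; V(1,0) = max -> 0.735052
  V(1,1) = exp(-r*dt) * [p*1.410000 + (1-p)*18.115506] = 10.101992; exercise = 10.553205; V(1,1) = max -> 10.553205
  V(0,0) = exp(-r*dt) * [p*0.735052 + (1-p)*10.553205] = 5.844623; exercise = 1.410000; V(0,0) = max -> 5.844623

Answer: Price = V(0,0) = 5.8446


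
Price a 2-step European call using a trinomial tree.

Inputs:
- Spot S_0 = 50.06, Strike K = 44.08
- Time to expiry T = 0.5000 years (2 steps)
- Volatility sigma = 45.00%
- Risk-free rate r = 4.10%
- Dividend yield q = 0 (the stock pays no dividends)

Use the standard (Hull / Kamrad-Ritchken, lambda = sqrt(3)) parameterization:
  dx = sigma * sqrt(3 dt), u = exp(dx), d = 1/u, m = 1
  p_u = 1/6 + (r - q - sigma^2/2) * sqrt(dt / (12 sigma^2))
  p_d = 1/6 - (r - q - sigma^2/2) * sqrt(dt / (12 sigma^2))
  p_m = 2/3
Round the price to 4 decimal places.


dt = T/N = 0.250000; dx = sigma*sqrt(3*dt) = 0.389711
u = exp(dx) = 1.476555; d = 1/u = 0.677252
p_u = 0.147341, p_m = 0.666667, p_d = 0.185992
Discount per step: exp(-r*dt) = 0.989802
Stock lattice S(k, j) with j the centered position index:
  k=0: S(0,+0) = 50.0600
  k=1: S(1,-1) = 33.9032; S(1,+0) = 50.0600; S(1,+1) = 73.9163
  k=2: S(2,-2) = 22.9611; S(2,-1) = 33.9032; S(2,+0) = 50.0600; S(2,+1) = 73.9163; S(2,+2) = 109.1415
Terminal payoffs V(N, j) = max(S_T - K, 0):
  V(2,-2) = 0.000000; V(2,-1) = 0.000000; V(2,+0) = 5.980000; V(2,+1) = 29.836326; V(2,+2) = 65.061494
Backward induction: V(k, j) = exp(-r*dt) * [p_u * V(k+1, j+1) + p_m * V(k+1, j) + p_d * V(k+1, j-1)]
  V(1,-1) = exp(-r*dt) * [p_u*5.980000 + p_m*0.000000 + p_d*0.000000] = 0.872117
  V(1,+0) = exp(-r*dt) * [p_u*29.836326 + p_m*5.980000 + p_d*0.000000] = 8.297310
  V(1,+1) = exp(-r*dt) * [p_u*65.061494 + p_m*29.836326 + p_d*5.980000] = 30.277432
  V(0,+0) = exp(-r*dt) * [p_u*30.277432 + p_m*8.297310 + p_d*0.872117] = 10.051312

Answer: Price = V(0,0) = 10.0513


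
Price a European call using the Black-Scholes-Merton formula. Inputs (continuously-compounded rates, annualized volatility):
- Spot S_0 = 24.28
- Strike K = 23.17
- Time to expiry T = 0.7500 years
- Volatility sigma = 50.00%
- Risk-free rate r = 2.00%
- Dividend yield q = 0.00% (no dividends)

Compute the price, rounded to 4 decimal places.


Answer: Price = 4.8049

Derivation:
d1 = (ln(S/K) + (r - q + 0.5*sigma^2) * T) / (sigma * sqrt(T)) = 0.35921493
d2 = d1 - sigma * sqrt(T) = -0.07379777
exp(-rT) = 0.98511194; exp(-qT) = 1.00000000
C = S_0 * exp(-qT) * N(d1) - K * exp(-rT) * N(d2)
N(d1) = 0.64028285; N(d2) = 0.47058565
C = 24.2800 * 1.00000000 * 0.64028285 - 23.1700 * 0.98511194 * 0.47058565 = 4.8049


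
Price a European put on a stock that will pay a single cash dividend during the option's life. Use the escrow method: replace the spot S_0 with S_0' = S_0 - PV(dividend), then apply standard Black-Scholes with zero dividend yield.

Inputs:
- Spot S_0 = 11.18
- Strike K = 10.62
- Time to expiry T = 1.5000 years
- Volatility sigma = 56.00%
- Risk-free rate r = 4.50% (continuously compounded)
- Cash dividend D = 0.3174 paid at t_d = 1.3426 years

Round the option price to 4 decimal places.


PV(D) = D * exp(-r * t_d) = 0.3174 * 0.94137190 = 0.29879144
S_0' = S_0 - PV(D) = 11.1800 - 0.29879144 = 10.88120856
d1 = (ln(S_0'/K) + (r + sigma^2/2)*T) / (sigma*sqrt(T)) = 0.47677320
d2 = d1 - sigma*sqrt(T) = -0.20908392
exp(-rT) = 0.93472772
N(-d1) = 0.31676181; N(-d2) = 0.58280864
P = K * exp(-rT) * N(-d2) - S_0' * N(-d1) = 10.6200 * 0.93472772 * 0.58280864 - 10.88120856 * 0.31676181 = 2.3387

Answer: Price = 2.3387


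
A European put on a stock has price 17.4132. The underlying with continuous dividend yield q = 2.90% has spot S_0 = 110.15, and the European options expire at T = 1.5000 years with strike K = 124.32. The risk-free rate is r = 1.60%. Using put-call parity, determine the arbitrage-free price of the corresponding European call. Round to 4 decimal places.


Put-call parity: C - P = S_0 * exp(-qT) - K * exp(-rT).
S_0 * exp(-qT) = 110.1500 * 0.95743255 = 105.46119583
K * exp(-rT) = 124.3200 * 0.97628571 = 121.37183944
C = P + S*exp(-qT) - K*exp(-rT)
C = 17.4132 + 105.46119583 - 121.37183944 = 1.5026

Answer: Call price = 1.5026


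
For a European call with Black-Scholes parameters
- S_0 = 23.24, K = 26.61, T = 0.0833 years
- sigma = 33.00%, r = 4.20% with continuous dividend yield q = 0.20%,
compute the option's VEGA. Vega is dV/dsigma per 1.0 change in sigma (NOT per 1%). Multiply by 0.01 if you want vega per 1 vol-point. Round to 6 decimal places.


Answer: Vega = 1.091411

Derivation:
d1 = -1.3391375441; d2 = -1.4343812840
phi(d1) = 0.1627429667; exp(-qT) = 0.9998334139; exp(-rT) = 0.9965075130
Vega = S * exp(-qT) * phi(d1) * sqrt(T) = 23.2400 * 0.9998334139 * 0.1627429667 * 0.2886173938 = 1.091411


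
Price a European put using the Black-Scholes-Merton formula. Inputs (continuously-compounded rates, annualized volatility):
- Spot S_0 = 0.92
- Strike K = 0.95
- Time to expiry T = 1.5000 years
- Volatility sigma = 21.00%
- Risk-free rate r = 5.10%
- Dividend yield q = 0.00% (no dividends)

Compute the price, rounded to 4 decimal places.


d1 = (ln(S/K) + (r - q + 0.5*sigma^2) * T) / (sigma * sqrt(T)) = 0.30127435
d2 = d1 - sigma * sqrt(T) = 0.04407793
exp(-rT) = 0.92635291; exp(-qT) = 1.00000000
P = K * exp(-rT) * N(-d2) - S_0 * exp(-qT) * N(-d1)
N(-d1) = 0.38160265; N(-d2) = 0.48242114
P = 0.9500 * 0.92635291 * 0.48242114 - 0.9200 * 1.00000000 * 0.38160265 = 0.0735

Answer: Price = 0.0735


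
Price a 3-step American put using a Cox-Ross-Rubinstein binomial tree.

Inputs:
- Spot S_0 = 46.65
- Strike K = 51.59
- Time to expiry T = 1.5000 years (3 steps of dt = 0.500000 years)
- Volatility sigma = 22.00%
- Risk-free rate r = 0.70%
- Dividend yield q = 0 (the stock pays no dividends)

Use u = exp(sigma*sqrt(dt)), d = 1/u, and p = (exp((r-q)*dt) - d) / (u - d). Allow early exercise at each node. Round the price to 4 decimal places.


Answer: Price = V(0,0) = 7.8478

Derivation:
dt = T/N = 0.500000
u = exp(sigma*sqrt(dt)) = 1.168316; d = 1/u = 0.855933
p = (exp((r-q)*dt) - d) / (u - d) = 0.472411
Discount per step: exp(-r*dt) = 0.996506
Stock lattice S(k, i) with i counting down-moves:
  k=0: S(0,0) = 46.6500
  k=1: S(1,0) = 54.5019; S(1,1) = 39.9293
  k=2: S(2,0) = 63.6755; S(2,1) = 46.6500; S(2,2) = 34.1768
  k=3: S(3,0) = 74.3931; S(3,1) = 54.5019; S(3,2) = 39.9293; S(3,3) = 29.2530
Terminal payoffs V(N, i) = max(K - S_T, 0):
  V(3,0) = 0.000000; V(3,1) = 0.000000; V(3,2) = 11.660738; V(3,3) = 22.336991
Backward induction: V(k, i) = exp(-r*dt) * [p * V(k+1, i) + (1-p) * V(k+1, i+1)]; then take max(V_cont, immediate exercise) for American.
  V(2,0) = exp(-r*dt) * [p*0.000000 + (1-p)*0.000000] = 0.000000; exercise = 0.000000; V(2,0) = max -> 0.000000
  V(2,1) = exp(-r*dt) * [p*0.000000 + (1-p)*11.660738] = 6.130580; exercise = 4.940000; V(2,1) = max -> 6.130580
  V(2,2) = exp(-r*dt) * [p*11.660738 + (1-p)*22.336991] = 17.232988; exercise = 17.413238; V(2,2) = max -> 17.413238
  V(1,0) = exp(-r*dt) * [p*0.000000 + (1-p)*6.130580] = 3.223125; exercise = 0.000000; V(1,0) = max -> 3.223125
  V(1,1) = exp(-r*dt) * [p*6.130580 + (1-p)*17.413238] = 12.040967; exercise = 11.660738; V(1,1) = max -> 12.040967
  V(0,0) = exp(-r*dt) * [p*3.223125 + (1-p)*12.040967] = 7.847805; exercise = 4.940000; V(0,0) = max -> 7.847805


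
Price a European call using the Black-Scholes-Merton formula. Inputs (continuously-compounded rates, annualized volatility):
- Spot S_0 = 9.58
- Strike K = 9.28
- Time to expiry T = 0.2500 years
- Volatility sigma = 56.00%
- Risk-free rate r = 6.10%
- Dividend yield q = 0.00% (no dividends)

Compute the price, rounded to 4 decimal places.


Answer: Price = 1.2769

Derivation:
d1 = (ln(S/K) + (r - q + 0.5*sigma^2) * T) / (sigma * sqrt(T)) = 0.30809302
d2 = d1 - sigma * sqrt(T) = 0.02809302
exp(-rT) = 0.98486569; exp(-qT) = 1.00000000
C = S_0 * exp(-qT) * N(d1) - K * exp(-rT) * N(d2)
N(d1) = 0.62099422; N(d2) = 0.51120602
C = 9.5800 * 1.00000000 * 0.62099422 - 9.2800 * 0.98486569 * 0.51120602 = 1.2769


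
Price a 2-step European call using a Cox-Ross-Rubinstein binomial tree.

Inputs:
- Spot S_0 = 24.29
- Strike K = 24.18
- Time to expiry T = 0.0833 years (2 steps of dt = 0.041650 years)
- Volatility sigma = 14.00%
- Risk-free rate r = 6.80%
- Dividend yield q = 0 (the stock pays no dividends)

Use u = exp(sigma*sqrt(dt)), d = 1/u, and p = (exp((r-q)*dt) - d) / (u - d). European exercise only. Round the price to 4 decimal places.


Answer: Price = V(0,0) = 0.5045

Derivation:
dt = T/N = 0.041650
u = exp(sigma*sqrt(dt)) = 1.028984; d = 1/u = 0.971833
p = (exp((r-q)*dt) - d) / (u - d) = 0.542484
Discount per step: exp(-r*dt) = 0.997172
Stock lattice S(k, i) with i counting down-moves:
  k=0: S(0,0) = 24.2900
  k=1: S(1,0) = 24.9940; S(1,1) = 23.6058
  k=2: S(2,0) = 25.7184; S(2,1) = 24.2900; S(2,2) = 22.9409
Terminal payoffs V(N, i) = max(S_T - K, 0):
  V(2,0) = 1.538436; V(2,1) = 0.110000; V(2,2) = 0.000000
Backward induction: V(k, i) = exp(-r*dt) * [p * V(k+1, i) + (1-p) * V(k+1, i+1)].
  V(1,0) = exp(-r*dt) * [p*1.538436 + (1-p)*0.110000] = 0.882401
  V(1,1) = exp(-r*dt) * [p*0.110000 + (1-p)*0.000000] = 0.059504
  V(0,0) = exp(-r*dt) * [p*0.882401 + (1-p)*0.059504] = 0.504482


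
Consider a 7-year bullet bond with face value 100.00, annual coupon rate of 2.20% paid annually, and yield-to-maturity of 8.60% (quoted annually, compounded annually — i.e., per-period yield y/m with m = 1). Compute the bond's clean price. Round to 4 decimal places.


Coupon per period c = face * coupon_rate / m = 2.200000
Periods per year m = 1; per-period yield y/m = 0.086000
Number of cashflows N = 7
Cashflows (t years, CF_t, discount factor 1/(1+y/m)^(m*t), PV):
  t = 1.0000: CF_t = 2.200000, DF = 0.920810, PV = 2.025783
  t = 2.0000: CF_t = 2.200000, DF = 0.847892, PV = 1.865362
  t = 3.0000: CF_t = 2.200000, DF = 0.780747, PV = 1.717644
  t = 4.0000: CF_t = 2.200000, DF = 0.718920, PV = 1.581624
  t = 5.0000: CF_t = 2.200000, DF = 0.661989, PV = 1.456376
  t = 6.0000: CF_t = 2.200000, DF = 0.609566, PV = 1.341046
  t = 7.0000: CF_t = 102.200000, DF = 0.561295, PV = 57.364356
Price P = sum_t PV_t = 67.352191

Answer: Price = 67.3522


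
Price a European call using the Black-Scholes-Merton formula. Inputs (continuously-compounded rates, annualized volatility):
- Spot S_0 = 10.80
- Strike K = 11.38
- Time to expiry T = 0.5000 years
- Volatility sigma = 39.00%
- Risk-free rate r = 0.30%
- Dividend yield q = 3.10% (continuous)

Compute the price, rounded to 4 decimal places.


d1 = (ln(S/K) + (r - q + 0.5*sigma^2) * T) / (sigma * sqrt(T)) = -0.10257144
d2 = d1 - sigma * sqrt(T) = -0.37834308
exp(-rT) = 0.99850112; exp(-qT) = 0.98461951
C = S_0 * exp(-qT) * N(d1) - K * exp(-rT) * N(d2)
N(d1) = 0.45915156; N(d2) = 0.35258787
C = 10.8000 * 0.98461951 * 0.45915156 - 11.3800 * 0.99850112 * 0.35258787 = 0.8761

Answer: Price = 0.8761


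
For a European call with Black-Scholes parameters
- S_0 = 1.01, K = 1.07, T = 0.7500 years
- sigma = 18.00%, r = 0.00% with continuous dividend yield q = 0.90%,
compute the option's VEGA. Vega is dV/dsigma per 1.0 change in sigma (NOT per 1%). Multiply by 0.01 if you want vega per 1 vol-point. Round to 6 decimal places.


d1 = -0.3355580140; d2 = -0.4914425867
phi(d1) = 0.3771025459; exp(-qT) = 0.9932727301; exp(-rT) = 1.0000000000
Vega = S * exp(-qT) * phi(d1) * sqrt(T) = 1.0100 * 0.9932727301 * 0.3771025459 * 0.8660254038 = 0.327627

Answer: Vega = 0.327627


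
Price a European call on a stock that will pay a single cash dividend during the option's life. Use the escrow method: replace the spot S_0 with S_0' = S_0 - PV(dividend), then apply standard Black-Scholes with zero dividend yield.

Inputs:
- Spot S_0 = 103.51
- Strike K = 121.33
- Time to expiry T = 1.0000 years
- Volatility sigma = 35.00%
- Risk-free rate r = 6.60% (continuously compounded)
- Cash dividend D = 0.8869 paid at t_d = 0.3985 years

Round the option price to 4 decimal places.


Answer: Price = 10.1687

Derivation:
PV(D) = D * exp(-r * t_d) = 0.8869 * 0.97404186 = 0.86387772
S_0' = S_0 - PV(D) = 103.5100 - 0.86387772 = 102.64612228
d1 = (ln(S_0'/K) + (r + sigma^2/2)*T) / (sigma*sqrt(T)) = -0.11421926
d2 = d1 - sigma*sqrt(T) = -0.46421926
exp(-rT) = 0.93613086
N(d1) = 0.45453199; N(d2) = 0.32124533
C = S_0' * N(d1) - K * exp(-rT) * N(d2) = 102.64612228 * 0.45453199 - 121.3300 * 0.93613086 * 0.32124533 = 10.1687
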